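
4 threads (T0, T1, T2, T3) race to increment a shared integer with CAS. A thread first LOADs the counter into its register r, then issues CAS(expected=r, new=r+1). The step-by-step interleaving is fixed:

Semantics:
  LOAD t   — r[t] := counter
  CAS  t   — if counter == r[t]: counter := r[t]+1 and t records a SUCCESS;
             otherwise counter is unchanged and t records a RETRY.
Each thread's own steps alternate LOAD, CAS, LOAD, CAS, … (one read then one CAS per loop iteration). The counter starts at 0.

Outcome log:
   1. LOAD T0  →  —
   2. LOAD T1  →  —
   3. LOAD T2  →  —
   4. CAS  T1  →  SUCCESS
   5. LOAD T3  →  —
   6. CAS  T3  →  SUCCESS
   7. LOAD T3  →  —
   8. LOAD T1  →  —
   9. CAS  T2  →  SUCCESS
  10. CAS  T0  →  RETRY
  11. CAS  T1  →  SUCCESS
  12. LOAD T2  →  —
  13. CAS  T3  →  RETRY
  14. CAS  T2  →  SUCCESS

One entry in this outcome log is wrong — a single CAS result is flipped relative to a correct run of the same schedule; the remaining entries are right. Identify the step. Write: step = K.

step = 9

Reference trace:
step 1: T0 LOAD ⇒ load; ctr=0 reg=0
step 2: T1 LOAD ⇒ load; ctr=0 reg=0
step 3: T2 LOAD ⇒ load; ctr=0 reg=0
step 4: T1 CAS ⇒ ok; ctr=1 reg=0
step 5: T3 LOAD ⇒ load; ctr=1 reg=1
step 6: T3 CAS ⇒ ok; ctr=2 reg=1
step 7: T3 LOAD ⇒ load; ctr=2 reg=2
step 8: T1 LOAD ⇒ load; ctr=2 reg=2
step 9: T2 CAS ⇒ retry; ctr=2 reg=0
step 10: T0 CAS ⇒ retry; ctr=2 reg=0
step 11: T1 CAS ⇒ ok; ctr=3 reg=2
step 12: T2 LOAD ⇒ load; ctr=3 reg=3
step 13: T3 CAS ⇒ retry; ctr=3 reg=2
step 14: T2 CAS ⇒ ok; ctr=4 reg=3
Mismatch at 9.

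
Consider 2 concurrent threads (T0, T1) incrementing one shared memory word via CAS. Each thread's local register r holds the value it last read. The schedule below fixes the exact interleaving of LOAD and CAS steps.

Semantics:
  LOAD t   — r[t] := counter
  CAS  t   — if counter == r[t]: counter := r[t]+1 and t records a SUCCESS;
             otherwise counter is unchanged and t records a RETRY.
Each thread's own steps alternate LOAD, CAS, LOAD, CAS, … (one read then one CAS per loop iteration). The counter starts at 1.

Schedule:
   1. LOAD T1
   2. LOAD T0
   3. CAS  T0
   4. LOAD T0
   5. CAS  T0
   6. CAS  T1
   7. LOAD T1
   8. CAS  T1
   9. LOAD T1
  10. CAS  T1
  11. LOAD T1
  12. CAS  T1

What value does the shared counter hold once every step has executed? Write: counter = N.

1. LOAD T1 → mem=1 r[T1]=1 [LOAD]
2. LOAD T0 → mem=1 r[T0]=1 [LOAD]
3. CAS T0 → mem=2 r[T0]=1 [OK]
4. LOAD T0 → mem=2 r[T0]=2 [LOAD]
5. CAS T0 → mem=3 r[T0]=2 [OK]
6. CAS T1 → mem=3 r[T1]=1 [RETRY]
7. LOAD T1 → mem=3 r[T1]=3 [LOAD]
8. CAS T1 → mem=4 r[T1]=3 [OK]
9. LOAD T1 → mem=4 r[T1]=4 [LOAD]
10. CAS T1 → mem=5 r[T1]=4 [OK]
11. LOAD T1 → mem=5 r[T1]=5 [LOAD]
12. CAS T1 → mem=6 r[T1]=5 [OK]

counter = 6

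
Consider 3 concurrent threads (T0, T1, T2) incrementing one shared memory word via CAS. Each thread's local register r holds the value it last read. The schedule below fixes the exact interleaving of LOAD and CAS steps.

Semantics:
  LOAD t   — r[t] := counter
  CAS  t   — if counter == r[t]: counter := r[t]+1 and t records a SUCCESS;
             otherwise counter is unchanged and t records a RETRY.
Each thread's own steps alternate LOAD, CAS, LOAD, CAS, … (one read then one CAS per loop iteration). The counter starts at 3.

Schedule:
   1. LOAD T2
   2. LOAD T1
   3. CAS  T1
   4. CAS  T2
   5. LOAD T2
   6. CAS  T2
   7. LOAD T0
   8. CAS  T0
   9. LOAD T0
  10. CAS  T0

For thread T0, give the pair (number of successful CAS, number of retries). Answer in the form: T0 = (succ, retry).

T2 LOAD — after: cnt=3, r=3 — load
T1 LOAD — after: cnt=3, r=3 — load
T1 CAS — after: cnt=4, r=3 — ok
T2 CAS — after: cnt=4, r=3 — retry
T2 LOAD — after: cnt=4, r=4 — load
T2 CAS — after: cnt=5, r=4 — ok
T0 LOAD — after: cnt=5, r=5 — load
T0 CAS — after: cnt=6, r=5 — ok
T0 LOAD — after: cnt=6, r=6 — load
T0 CAS — after: cnt=7, r=6 — ok

T0 = (2, 0)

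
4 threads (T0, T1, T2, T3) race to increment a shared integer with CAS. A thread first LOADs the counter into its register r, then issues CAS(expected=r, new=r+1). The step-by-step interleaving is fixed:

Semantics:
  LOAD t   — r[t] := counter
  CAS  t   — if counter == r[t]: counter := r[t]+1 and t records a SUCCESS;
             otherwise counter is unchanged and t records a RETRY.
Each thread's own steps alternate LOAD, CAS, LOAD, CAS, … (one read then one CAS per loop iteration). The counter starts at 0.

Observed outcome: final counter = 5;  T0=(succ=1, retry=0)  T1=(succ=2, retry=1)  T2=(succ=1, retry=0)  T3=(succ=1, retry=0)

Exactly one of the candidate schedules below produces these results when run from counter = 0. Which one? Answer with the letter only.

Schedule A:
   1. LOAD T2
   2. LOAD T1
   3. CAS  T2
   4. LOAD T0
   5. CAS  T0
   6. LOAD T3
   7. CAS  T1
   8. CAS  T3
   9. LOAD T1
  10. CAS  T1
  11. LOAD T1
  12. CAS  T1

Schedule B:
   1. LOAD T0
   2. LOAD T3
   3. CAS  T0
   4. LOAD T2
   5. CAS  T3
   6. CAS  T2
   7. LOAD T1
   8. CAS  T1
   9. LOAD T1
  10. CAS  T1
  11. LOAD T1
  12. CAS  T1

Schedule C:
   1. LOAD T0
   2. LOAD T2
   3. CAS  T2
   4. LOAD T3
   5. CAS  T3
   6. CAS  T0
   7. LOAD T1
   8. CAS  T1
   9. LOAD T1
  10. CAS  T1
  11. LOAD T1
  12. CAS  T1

A

Run A:
T2 LOAD — after: cnt=0, r=0 — load
T1 LOAD — after: cnt=0, r=0 — load
T2 CAS — after: cnt=1, r=0 — ok
T0 LOAD — after: cnt=1, r=1 — load
T0 CAS — after: cnt=2, r=1 — ok
T3 LOAD — after: cnt=2, r=2 — load
T1 CAS — after: cnt=2, r=0 — retry
T3 CAS — after: cnt=3, r=2 — ok
T1 LOAD — after: cnt=3, r=3 — load
T1 CAS — after: cnt=4, r=3 — ok
T1 LOAD — after: cnt=4, r=4 — load
T1 CAS — after: cnt=5, r=4 — ok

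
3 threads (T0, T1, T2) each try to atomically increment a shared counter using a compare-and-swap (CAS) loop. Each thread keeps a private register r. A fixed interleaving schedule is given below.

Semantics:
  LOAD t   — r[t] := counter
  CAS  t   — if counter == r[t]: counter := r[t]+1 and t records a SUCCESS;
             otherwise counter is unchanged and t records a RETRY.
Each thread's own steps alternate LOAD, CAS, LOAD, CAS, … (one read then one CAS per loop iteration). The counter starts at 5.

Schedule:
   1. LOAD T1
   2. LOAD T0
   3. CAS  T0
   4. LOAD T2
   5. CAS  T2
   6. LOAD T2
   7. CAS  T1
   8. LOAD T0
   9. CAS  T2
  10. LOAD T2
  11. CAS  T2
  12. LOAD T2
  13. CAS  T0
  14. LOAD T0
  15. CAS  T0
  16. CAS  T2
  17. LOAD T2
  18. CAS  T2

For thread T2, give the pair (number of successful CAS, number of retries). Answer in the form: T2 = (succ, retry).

T2 = (4, 1)

#1 T1 reads 5
#2 T0 reads 5
#3 T0 CAS(5→6) writes; counter now 6
#4 T2 reads 6
#5 T2 CAS(6→7) writes; counter now 7
#6 T2 reads 7
#7 T1 CAS(5→6) fails; counter now 7
#8 T0 reads 7
#9 T2 CAS(7→8) writes; counter now 8
#10 T2 reads 8
#11 T2 CAS(8→9) writes; counter now 9
#12 T2 reads 9
#13 T0 CAS(7→8) fails; counter now 9
#14 T0 reads 9
#15 T0 CAS(9→10) writes; counter now 10
#16 T2 CAS(9→10) fails; counter now 10
#17 T2 reads 10
#18 T2 CAS(10→11) writes; counter now 11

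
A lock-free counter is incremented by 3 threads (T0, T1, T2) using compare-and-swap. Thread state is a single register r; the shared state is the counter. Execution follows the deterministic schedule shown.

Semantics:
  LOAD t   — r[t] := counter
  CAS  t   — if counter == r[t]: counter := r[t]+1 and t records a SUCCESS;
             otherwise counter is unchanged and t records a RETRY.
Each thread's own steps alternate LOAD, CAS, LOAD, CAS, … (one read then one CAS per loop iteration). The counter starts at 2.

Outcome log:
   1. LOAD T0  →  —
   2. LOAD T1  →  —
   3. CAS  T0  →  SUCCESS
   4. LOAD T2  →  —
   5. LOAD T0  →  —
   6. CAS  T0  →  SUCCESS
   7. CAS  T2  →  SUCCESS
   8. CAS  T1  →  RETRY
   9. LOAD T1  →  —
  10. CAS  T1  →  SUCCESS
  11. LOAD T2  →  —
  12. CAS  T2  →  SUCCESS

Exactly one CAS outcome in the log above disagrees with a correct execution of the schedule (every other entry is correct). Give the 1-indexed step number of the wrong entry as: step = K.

Correct run:
1. LOAD T0 → mem=2 r[T0]=2 [LOAD]
2. LOAD T1 → mem=2 r[T1]=2 [LOAD]
3. CAS T0 → mem=3 r[T0]=2 [OK]
4. LOAD T2 → mem=3 r[T2]=3 [LOAD]
5. LOAD T0 → mem=3 r[T0]=3 [LOAD]
6. CAS T0 → mem=4 r[T0]=3 [OK]
7. CAS T2 → mem=4 r[T2]=3 [RETRY]
8. CAS T1 → mem=4 r[T1]=2 [RETRY]
9. LOAD T1 → mem=4 r[T1]=4 [LOAD]
10. CAS T1 → mem=5 r[T1]=4 [OK]
11. LOAD T2 → mem=5 r[T2]=5 [LOAD]
12. CAS T2 → mem=6 r[T2]=5 [OK]
Flip is step 7.

step = 7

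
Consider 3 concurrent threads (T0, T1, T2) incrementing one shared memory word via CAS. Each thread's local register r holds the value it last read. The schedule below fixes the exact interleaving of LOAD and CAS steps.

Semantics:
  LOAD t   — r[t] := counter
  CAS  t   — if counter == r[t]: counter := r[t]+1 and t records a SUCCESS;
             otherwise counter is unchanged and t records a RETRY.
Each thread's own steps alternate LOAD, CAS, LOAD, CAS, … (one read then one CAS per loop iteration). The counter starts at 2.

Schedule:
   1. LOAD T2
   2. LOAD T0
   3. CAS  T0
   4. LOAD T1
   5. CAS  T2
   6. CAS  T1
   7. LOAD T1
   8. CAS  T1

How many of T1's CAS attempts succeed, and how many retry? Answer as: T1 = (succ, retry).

1. LOAD T2 → mem=2 r[T2]=2 [LOAD]
2. LOAD T0 → mem=2 r[T0]=2 [LOAD]
3. CAS T0 → mem=3 r[T0]=2 [OK]
4. LOAD T1 → mem=3 r[T1]=3 [LOAD]
5. CAS T2 → mem=3 r[T2]=2 [RETRY]
6. CAS T1 → mem=4 r[T1]=3 [OK]
7. LOAD T1 → mem=4 r[T1]=4 [LOAD]
8. CAS T1 → mem=5 r[T1]=4 [OK]

T1 = (2, 0)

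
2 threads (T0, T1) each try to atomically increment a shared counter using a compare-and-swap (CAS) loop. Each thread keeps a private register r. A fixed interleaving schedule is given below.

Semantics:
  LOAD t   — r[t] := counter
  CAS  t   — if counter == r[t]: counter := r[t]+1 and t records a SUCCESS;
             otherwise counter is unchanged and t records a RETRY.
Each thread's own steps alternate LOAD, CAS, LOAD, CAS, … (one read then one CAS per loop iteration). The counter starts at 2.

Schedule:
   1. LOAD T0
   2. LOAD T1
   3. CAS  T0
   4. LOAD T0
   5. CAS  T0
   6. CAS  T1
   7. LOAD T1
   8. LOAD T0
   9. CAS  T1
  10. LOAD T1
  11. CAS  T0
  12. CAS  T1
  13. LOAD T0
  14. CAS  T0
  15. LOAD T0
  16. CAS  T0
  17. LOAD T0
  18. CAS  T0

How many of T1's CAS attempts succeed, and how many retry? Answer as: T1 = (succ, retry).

1. LOAD T0 → mem=2 r[T0]=2 [LOAD]
2. LOAD T1 → mem=2 r[T1]=2 [LOAD]
3. CAS T0 → mem=3 r[T0]=2 [OK]
4. LOAD T0 → mem=3 r[T0]=3 [LOAD]
5. CAS T0 → mem=4 r[T0]=3 [OK]
6. CAS T1 → mem=4 r[T1]=2 [RETRY]
7. LOAD T1 → mem=4 r[T1]=4 [LOAD]
8. LOAD T0 → mem=4 r[T0]=4 [LOAD]
9. CAS T1 → mem=5 r[T1]=4 [OK]
10. LOAD T1 → mem=5 r[T1]=5 [LOAD]
11. CAS T0 → mem=5 r[T0]=4 [RETRY]
12. CAS T1 → mem=6 r[T1]=5 [OK]
13. LOAD T0 → mem=6 r[T0]=6 [LOAD]
14. CAS T0 → mem=7 r[T0]=6 [OK]
15. LOAD T0 → mem=7 r[T0]=7 [LOAD]
16. CAS T0 → mem=8 r[T0]=7 [OK]
17. LOAD T0 → mem=8 r[T0]=8 [LOAD]
18. CAS T0 → mem=9 r[T0]=8 [OK]

T1 = (2, 1)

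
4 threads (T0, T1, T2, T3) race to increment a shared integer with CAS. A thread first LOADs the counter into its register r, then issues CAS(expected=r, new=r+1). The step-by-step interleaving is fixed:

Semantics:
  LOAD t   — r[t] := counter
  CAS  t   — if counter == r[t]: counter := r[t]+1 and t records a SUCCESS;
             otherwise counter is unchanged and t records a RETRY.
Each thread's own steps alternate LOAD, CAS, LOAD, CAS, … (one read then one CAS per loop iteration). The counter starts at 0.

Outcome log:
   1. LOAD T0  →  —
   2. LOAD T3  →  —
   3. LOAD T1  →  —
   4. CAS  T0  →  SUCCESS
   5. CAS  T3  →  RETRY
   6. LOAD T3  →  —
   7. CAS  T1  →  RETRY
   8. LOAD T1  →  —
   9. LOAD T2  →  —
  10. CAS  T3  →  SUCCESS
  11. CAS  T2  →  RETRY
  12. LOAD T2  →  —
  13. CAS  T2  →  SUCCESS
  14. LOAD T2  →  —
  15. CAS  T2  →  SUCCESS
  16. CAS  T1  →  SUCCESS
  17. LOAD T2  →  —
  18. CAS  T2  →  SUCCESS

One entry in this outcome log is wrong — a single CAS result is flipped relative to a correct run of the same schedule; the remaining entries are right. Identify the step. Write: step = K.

step = 16

Re-executing:
step 1: T0 LOAD ⇒ load; ctr=0 reg=0
step 2: T3 LOAD ⇒ load; ctr=0 reg=0
step 3: T1 LOAD ⇒ load; ctr=0 reg=0
step 4: T0 CAS ⇒ ok; ctr=1 reg=0
step 5: T3 CAS ⇒ retry; ctr=1 reg=0
step 6: T3 LOAD ⇒ load; ctr=1 reg=1
step 7: T1 CAS ⇒ retry; ctr=1 reg=0
step 8: T1 LOAD ⇒ load; ctr=1 reg=1
step 9: T2 LOAD ⇒ load; ctr=1 reg=1
step 10: T3 CAS ⇒ ok; ctr=2 reg=1
step 11: T2 CAS ⇒ retry; ctr=2 reg=1
step 12: T2 LOAD ⇒ load; ctr=2 reg=2
step 13: T2 CAS ⇒ ok; ctr=3 reg=2
step 14: T2 LOAD ⇒ load; ctr=3 reg=3
step 15: T2 CAS ⇒ ok; ctr=4 reg=3
step 16: T1 CAS ⇒ retry; ctr=4 reg=1
step 17: T2 LOAD ⇒ load; ctr=4 reg=4
step 18: T2 CAS ⇒ ok; ctr=5 reg=4
Mismatch at 16.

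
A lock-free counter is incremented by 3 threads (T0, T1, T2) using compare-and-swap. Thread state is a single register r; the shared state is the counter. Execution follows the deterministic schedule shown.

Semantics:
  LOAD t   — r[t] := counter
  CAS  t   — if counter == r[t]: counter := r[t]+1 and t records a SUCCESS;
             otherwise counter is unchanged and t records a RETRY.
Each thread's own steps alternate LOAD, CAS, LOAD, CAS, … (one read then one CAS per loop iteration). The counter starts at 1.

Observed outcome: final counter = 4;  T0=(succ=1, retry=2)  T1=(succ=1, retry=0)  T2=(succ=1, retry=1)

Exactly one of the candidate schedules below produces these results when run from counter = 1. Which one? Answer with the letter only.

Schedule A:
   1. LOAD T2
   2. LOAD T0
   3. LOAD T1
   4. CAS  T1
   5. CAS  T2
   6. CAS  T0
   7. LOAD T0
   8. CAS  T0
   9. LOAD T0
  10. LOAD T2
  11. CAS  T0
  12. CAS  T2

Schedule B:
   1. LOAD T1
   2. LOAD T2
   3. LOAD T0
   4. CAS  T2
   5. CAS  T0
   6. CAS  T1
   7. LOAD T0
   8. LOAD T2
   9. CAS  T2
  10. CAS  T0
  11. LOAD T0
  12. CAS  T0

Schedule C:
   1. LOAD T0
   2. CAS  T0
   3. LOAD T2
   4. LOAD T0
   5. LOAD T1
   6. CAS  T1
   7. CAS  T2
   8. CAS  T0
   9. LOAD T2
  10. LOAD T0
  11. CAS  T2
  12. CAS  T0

Simulating candidate C:
[1] T0.load  rd  (counter 1, T0.r 1)
[2] T0.cas  hit  (counter 2, T0.r 1)
[3] T2.load  rd  (counter 2, T2.r 2)
[4] T0.load  rd  (counter 2, T0.r 2)
[5] T1.load  rd  (counter 2, T1.r 2)
[6] T1.cas  hit  (counter 3, T1.r 2)
[7] T2.cas  miss  (counter 3, T2.r 2)
[8] T0.cas  miss  (counter 3, T0.r 2)
[9] T2.load  rd  (counter 3, T2.r 3)
[10] T0.load  rd  (counter 3, T0.r 3)
[11] T2.cas  hit  (counter 4, T2.r 3)
[12] T0.cas  miss  (counter 4, T0.r 3)

C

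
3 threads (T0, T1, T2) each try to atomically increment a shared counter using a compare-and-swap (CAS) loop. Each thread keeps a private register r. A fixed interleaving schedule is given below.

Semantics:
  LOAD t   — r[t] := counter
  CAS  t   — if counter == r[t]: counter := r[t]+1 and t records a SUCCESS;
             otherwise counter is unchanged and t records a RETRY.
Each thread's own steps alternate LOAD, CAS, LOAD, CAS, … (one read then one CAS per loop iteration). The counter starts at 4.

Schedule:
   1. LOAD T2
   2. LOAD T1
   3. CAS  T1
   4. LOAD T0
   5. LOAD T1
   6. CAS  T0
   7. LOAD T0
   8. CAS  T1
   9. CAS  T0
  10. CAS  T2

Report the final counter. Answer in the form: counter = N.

#1 T2 reads 4
#2 T1 reads 4
#3 T1 CAS(4→5) writes; counter now 5
#4 T0 reads 5
#5 T1 reads 5
#6 T0 CAS(5→6) writes; counter now 6
#7 T0 reads 6
#8 T1 CAS(5→6) fails; counter now 6
#9 T0 CAS(6→7) writes; counter now 7
#10 T2 CAS(4→5) fails; counter now 7

counter = 7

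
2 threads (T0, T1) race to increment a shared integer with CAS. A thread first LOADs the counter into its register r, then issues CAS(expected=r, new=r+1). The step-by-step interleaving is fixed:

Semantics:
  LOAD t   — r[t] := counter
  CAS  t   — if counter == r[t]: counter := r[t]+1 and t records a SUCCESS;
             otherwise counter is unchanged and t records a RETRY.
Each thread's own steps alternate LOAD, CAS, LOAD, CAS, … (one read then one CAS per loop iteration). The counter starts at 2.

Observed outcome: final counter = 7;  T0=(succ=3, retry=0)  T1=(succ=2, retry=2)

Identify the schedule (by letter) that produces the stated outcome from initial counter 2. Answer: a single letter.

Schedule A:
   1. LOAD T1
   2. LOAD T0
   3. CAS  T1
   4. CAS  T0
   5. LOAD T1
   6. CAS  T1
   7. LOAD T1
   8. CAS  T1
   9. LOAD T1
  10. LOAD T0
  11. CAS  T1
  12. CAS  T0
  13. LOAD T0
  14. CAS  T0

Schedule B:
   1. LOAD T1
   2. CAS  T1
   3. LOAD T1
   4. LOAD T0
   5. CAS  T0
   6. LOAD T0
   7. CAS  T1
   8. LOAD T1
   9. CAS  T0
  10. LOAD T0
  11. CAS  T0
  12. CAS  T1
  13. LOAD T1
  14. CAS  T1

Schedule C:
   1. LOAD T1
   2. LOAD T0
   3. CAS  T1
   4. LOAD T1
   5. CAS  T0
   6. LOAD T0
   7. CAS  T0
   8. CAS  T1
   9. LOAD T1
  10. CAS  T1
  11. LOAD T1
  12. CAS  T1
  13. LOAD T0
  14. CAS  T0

Tracing schedule B:
#1 T1 reads 2
#2 T1 CAS(2→3) writes; counter now 3
#3 T1 reads 3
#4 T0 reads 3
#5 T0 CAS(3→4) writes; counter now 4
#6 T0 reads 4
#7 T1 CAS(3→4) fails; counter now 4
#8 T1 reads 4
#9 T0 CAS(4→5) writes; counter now 5
#10 T0 reads 5
#11 T0 CAS(5→6) writes; counter now 6
#12 T1 CAS(4→5) fails; counter now 6
#13 T1 reads 6
#14 T1 CAS(6→7) writes; counter now 7

B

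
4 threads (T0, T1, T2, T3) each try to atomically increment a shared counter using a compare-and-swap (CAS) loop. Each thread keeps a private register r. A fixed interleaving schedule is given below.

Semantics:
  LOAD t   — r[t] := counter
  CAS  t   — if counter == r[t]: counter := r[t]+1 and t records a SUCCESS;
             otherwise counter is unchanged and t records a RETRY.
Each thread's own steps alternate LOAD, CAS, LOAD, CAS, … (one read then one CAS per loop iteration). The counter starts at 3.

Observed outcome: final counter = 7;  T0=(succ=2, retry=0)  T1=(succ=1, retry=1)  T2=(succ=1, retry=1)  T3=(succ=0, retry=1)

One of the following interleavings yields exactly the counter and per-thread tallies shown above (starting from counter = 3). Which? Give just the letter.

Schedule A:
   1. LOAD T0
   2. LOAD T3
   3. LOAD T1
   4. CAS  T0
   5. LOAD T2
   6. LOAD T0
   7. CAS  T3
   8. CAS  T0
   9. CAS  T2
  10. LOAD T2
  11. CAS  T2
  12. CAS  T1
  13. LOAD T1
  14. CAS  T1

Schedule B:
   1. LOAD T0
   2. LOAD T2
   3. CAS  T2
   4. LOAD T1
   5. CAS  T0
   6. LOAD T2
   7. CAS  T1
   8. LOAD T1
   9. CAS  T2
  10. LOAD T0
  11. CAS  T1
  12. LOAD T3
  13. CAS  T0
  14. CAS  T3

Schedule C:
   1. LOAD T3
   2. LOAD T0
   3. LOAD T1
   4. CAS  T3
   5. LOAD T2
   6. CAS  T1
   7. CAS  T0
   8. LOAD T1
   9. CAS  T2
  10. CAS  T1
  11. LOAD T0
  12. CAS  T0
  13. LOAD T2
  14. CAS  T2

Simulating candidate A:
step 1: T0 LOAD ⇒ load; ctr=3 reg=3
step 2: T3 LOAD ⇒ load; ctr=3 reg=3
step 3: T1 LOAD ⇒ load; ctr=3 reg=3
step 4: T0 CAS ⇒ ok; ctr=4 reg=3
step 5: T2 LOAD ⇒ load; ctr=4 reg=4
step 6: T0 LOAD ⇒ load; ctr=4 reg=4
step 7: T3 CAS ⇒ retry; ctr=4 reg=3
step 8: T0 CAS ⇒ ok; ctr=5 reg=4
step 9: T2 CAS ⇒ retry; ctr=5 reg=4
step 10: T2 LOAD ⇒ load; ctr=5 reg=5
step 11: T2 CAS ⇒ ok; ctr=6 reg=5
step 12: T1 CAS ⇒ retry; ctr=6 reg=3
step 13: T1 LOAD ⇒ load; ctr=6 reg=6
step 14: T1 CAS ⇒ ok; ctr=7 reg=6

A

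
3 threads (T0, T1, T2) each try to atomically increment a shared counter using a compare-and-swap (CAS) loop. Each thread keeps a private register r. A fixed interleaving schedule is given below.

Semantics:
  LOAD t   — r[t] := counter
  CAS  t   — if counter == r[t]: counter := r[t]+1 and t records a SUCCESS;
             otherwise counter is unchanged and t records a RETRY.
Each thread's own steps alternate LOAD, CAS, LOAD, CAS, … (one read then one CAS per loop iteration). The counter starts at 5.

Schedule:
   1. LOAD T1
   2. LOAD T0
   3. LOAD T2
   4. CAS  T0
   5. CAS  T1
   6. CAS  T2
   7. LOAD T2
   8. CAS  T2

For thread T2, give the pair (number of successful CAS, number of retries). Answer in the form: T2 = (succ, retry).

step 1: T1 LOAD ⇒ load; ctr=5 reg=5
step 2: T0 LOAD ⇒ load; ctr=5 reg=5
step 3: T2 LOAD ⇒ load; ctr=5 reg=5
step 4: T0 CAS ⇒ ok; ctr=6 reg=5
step 5: T1 CAS ⇒ retry; ctr=6 reg=5
step 6: T2 CAS ⇒ retry; ctr=6 reg=5
step 7: T2 LOAD ⇒ load; ctr=6 reg=6
step 8: T2 CAS ⇒ ok; ctr=7 reg=6

T2 = (1, 1)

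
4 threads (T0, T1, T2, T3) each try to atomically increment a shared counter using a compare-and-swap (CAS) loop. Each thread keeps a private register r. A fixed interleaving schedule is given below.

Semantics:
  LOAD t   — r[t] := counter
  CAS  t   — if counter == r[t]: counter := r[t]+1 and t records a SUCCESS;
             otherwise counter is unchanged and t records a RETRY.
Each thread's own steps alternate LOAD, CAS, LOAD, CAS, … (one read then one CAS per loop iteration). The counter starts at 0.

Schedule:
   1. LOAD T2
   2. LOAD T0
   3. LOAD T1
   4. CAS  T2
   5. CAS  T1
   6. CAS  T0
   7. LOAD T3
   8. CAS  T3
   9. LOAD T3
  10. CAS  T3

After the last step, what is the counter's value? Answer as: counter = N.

[1] T2.load  rd  (counter 0, T2.r 0)
[2] T0.load  rd  (counter 0, T0.r 0)
[3] T1.load  rd  (counter 0, T1.r 0)
[4] T2.cas  hit  (counter 1, T2.r 0)
[5] T1.cas  miss  (counter 1, T1.r 0)
[6] T0.cas  miss  (counter 1, T0.r 0)
[7] T3.load  rd  (counter 1, T3.r 1)
[8] T3.cas  hit  (counter 2, T3.r 1)
[9] T3.load  rd  (counter 2, T3.r 2)
[10] T3.cas  hit  (counter 3, T3.r 2)

counter = 3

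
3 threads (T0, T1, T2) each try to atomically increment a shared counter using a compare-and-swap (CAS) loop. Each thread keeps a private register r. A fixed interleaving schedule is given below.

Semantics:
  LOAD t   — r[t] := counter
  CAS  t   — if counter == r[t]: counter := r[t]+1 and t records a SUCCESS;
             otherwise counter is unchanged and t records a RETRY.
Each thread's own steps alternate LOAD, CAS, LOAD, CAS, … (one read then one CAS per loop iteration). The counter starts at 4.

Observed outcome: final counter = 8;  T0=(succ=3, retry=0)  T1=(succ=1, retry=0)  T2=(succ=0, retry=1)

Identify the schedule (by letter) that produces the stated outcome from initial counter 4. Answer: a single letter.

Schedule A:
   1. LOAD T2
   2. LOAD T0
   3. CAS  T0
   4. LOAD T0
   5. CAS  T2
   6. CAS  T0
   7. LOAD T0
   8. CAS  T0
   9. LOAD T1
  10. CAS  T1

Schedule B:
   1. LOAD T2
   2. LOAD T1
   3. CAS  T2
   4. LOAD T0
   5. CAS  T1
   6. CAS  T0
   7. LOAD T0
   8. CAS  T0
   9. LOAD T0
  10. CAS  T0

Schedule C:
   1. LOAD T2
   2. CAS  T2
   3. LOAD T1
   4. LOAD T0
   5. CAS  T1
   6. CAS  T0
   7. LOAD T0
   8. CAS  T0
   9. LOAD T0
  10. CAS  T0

A

Simulating candidate A:
#1 T2 reads 4
#2 T0 reads 4
#3 T0 CAS(4→5) writes; counter now 5
#4 T0 reads 5
#5 T2 CAS(4→5) fails; counter now 5
#6 T0 CAS(5→6) writes; counter now 6
#7 T0 reads 6
#8 T0 CAS(6→7) writes; counter now 7
#9 T1 reads 7
#10 T1 CAS(7→8) writes; counter now 8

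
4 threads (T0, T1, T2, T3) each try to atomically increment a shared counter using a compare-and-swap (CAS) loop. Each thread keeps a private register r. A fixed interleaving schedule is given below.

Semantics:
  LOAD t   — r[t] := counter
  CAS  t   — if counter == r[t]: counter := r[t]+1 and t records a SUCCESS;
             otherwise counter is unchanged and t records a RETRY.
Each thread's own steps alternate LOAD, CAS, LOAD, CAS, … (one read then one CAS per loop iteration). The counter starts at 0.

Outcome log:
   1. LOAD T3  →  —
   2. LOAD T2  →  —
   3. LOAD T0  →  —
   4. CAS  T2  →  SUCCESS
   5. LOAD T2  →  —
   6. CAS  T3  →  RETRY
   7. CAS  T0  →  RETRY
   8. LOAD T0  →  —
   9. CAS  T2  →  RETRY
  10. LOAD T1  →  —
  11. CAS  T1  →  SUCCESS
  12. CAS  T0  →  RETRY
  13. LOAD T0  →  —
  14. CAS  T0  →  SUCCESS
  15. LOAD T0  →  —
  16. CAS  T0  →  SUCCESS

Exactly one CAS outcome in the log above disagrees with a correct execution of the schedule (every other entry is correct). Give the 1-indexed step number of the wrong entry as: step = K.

step = 9

Correct run:
[1] T3.load  rd  (counter 0, T3.r 0)
[2] T2.load  rd  (counter 0, T2.r 0)
[3] T0.load  rd  (counter 0, T0.r 0)
[4] T2.cas  hit  (counter 1, T2.r 0)
[5] T2.load  rd  (counter 1, T2.r 1)
[6] T3.cas  miss  (counter 1, T3.r 0)
[7] T0.cas  miss  (counter 1, T0.r 0)
[8] T0.load  rd  (counter 1, T0.r 1)
[9] T2.cas  hit  (counter 2, T2.r 1)
[10] T1.load  rd  (counter 2, T1.r 2)
[11] T1.cas  hit  (counter 3, T1.r 2)
[12] T0.cas  miss  (counter 3, T0.r 1)
[13] T0.load  rd  (counter 3, T0.r 3)
[14] T0.cas  hit  (counter 4, T0.r 3)
[15] T0.load  rd  (counter 4, T0.r 4)
[16] T0.cas  hit  (counter 5, T0.r 4)
Flip is step 9.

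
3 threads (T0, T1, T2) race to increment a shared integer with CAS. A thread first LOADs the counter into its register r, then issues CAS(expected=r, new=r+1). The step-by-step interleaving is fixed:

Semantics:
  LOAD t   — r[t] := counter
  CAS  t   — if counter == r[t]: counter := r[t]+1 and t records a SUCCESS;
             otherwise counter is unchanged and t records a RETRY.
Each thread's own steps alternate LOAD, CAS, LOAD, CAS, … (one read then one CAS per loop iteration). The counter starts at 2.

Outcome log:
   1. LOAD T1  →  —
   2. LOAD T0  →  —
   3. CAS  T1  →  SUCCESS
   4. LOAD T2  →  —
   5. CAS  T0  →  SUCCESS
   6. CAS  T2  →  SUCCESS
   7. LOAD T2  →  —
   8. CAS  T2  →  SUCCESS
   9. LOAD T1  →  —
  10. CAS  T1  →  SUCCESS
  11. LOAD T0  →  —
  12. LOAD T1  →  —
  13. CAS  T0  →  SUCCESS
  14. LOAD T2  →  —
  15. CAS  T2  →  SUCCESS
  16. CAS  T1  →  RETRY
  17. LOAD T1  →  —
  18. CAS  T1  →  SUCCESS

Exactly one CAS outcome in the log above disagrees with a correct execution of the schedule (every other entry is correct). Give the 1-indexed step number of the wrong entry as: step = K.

step = 5

Reference trace:
#1 T1 reads 2
#2 T0 reads 2
#3 T1 CAS(2→3) writes; counter now 3
#4 T2 reads 3
#5 T0 CAS(2→3) fails; counter now 3
#6 T2 CAS(3→4) writes; counter now 4
#7 T2 reads 4
#8 T2 CAS(4→5) writes; counter now 5
#9 T1 reads 5
#10 T1 CAS(5→6) writes; counter now 6
#11 T0 reads 6
#12 T1 reads 6
#13 T0 CAS(6→7) writes; counter now 7
#14 T2 reads 7
#15 T2 CAS(7→8) writes; counter now 8
#16 T1 CAS(6→7) fails; counter now 8
#17 T1 reads 8
#18 T1 CAS(8→9) writes; counter now 9
Flip is step 5.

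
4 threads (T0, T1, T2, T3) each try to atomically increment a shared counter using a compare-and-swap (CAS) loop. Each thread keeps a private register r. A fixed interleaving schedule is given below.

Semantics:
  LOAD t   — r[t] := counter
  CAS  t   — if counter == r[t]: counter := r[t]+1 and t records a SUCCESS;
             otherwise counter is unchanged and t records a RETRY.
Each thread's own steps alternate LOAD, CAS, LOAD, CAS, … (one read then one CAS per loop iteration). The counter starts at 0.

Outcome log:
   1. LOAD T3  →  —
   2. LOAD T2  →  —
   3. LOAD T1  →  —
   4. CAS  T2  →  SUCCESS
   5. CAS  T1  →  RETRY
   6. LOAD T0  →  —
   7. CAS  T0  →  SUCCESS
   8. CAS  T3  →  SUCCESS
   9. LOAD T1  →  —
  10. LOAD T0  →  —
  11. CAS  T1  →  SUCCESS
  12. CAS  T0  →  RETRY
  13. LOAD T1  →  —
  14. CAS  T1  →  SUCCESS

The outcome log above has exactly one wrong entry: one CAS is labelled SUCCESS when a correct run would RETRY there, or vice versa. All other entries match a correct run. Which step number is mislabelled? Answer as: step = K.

step = 8

Correct run:
   1) LOAD T3:  M=0  r_T3=0
   2) LOAD T2:  M=0  r_T2=0
   3) LOAD T1:  M=0  r_T1=0
   4) CAS  T2:  M=1  r_T2=0 ✓
   5) CAS  T1:  M=1  r_T1=0 ✗
   6) LOAD T0:  M=1  r_T0=1
   7) CAS  T0:  M=2  r_T0=1 ✓
   8) CAS  T3:  M=2  r_T3=0 ✗
   9) LOAD T1:  M=2  r_T1=2
  10) LOAD T0:  M=2  r_T0=2
  11) CAS  T1:  M=3  r_T1=2 ✓
  12) CAS  T0:  M=3  r_T0=2 ✗
  13) LOAD T1:  M=3  r_T1=3
  14) CAS  T1:  M=4  r_T1=3 ✓
Flip is step 8.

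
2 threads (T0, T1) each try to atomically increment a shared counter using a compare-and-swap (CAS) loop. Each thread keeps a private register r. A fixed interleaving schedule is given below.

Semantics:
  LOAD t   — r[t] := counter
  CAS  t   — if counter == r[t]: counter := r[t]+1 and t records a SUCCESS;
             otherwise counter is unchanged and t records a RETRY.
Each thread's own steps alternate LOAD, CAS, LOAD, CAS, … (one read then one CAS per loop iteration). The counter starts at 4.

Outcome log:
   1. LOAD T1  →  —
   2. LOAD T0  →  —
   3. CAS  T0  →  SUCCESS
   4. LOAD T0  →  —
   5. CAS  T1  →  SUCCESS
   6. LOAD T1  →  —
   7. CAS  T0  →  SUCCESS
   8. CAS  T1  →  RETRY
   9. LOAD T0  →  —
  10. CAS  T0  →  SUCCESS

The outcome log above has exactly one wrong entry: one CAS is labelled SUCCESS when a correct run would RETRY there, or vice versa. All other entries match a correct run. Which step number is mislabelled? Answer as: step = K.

Correct run:
step 1: T1 LOAD ⇒ load; ctr=4 reg=4
step 2: T0 LOAD ⇒ load; ctr=4 reg=4
step 3: T0 CAS ⇒ ok; ctr=5 reg=4
step 4: T0 LOAD ⇒ load; ctr=5 reg=5
step 5: T1 CAS ⇒ retry; ctr=5 reg=4
step 6: T1 LOAD ⇒ load; ctr=5 reg=5
step 7: T0 CAS ⇒ ok; ctr=6 reg=5
step 8: T1 CAS ⇒ retry; ctr=6 reg=5
step 9: T0 LOAD ⇒ load; ctr=6 reg=6
step 10: T0 CAS ⇒ ok; ctr=7 reg=6
Mismatch at 5.

step = 5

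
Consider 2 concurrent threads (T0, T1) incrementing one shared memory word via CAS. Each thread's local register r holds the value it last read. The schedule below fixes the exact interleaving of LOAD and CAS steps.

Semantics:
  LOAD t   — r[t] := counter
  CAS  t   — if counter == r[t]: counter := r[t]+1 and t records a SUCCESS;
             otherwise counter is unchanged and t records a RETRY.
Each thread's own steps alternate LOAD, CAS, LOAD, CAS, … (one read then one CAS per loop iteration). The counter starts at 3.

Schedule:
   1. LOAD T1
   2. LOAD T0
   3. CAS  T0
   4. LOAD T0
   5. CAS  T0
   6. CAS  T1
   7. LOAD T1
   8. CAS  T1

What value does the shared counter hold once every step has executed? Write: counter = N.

counter = 6

#1 T1 reads 3
#2 T0 reads 3
#3 T0 CAS(3→4) writes; counter now 4
#4 T0 reads 4
#5 T0 CAS(4→5) writes; counter now 5
#6 T1 CAS(3→4) fails; counter now 5
#7 T1 reads 5
#8 T1 CAS(5→6) writes; counter now 6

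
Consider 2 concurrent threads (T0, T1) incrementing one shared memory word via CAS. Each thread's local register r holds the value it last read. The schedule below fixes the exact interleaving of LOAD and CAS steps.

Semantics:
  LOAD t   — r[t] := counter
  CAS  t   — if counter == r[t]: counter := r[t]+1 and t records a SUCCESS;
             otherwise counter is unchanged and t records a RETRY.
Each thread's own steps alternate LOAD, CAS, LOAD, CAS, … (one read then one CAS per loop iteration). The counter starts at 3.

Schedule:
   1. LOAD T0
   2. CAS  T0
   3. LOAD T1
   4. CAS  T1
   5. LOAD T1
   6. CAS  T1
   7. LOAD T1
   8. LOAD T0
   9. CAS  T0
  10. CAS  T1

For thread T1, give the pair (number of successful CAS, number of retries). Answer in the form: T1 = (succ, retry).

T0 LOAD — after: cnt=3, r=3 — load
T0 CAS — after: cnt=4, r=3 — ok
T1 LOAD — after: cnt=4, r=4 — load
T1 CAS — after: cnt=5, r=4 — ok
T1 LOAD — after: cnt=5, r=5 — load
T1 CAS — after: cnt=6, r=5 — ok
T1 LOAD — after: cnt=6, r=6 — load
T0 LOAD — after: cnt=6, r=6 — load
T0 CAS — after: cnt=7, r=6 — ok
T1 CAS — after: cnt=7, r=6 — retry

T1 = (2, 1)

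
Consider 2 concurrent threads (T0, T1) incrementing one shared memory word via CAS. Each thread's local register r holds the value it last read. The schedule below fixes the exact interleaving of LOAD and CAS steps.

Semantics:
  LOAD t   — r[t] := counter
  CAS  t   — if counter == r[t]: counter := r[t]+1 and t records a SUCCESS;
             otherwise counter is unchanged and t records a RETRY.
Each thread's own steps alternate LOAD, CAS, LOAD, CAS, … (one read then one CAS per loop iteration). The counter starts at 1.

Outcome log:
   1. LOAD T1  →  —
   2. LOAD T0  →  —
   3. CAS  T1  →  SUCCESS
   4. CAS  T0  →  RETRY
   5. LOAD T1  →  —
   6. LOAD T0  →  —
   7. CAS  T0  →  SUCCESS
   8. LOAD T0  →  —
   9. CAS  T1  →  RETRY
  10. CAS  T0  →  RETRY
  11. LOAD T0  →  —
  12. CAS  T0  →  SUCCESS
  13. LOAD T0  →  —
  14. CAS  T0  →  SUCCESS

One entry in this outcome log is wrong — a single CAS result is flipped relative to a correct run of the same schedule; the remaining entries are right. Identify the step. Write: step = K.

step = 10

Correct run:
1. LOAD T1 → mem=1 r[T1]=1 [LOAD]
2. LOAD T0 → mem=1 r[T0]=1 [LOAD]
3. CAS T1 → mem=2 r[T1]=1 [OK]
4. CAS T0 → mem=2 r[T0]=1 [RETRY]
5. LOAD T1 → mem=2 r[T1]=2 [LOAD]
6. LOAD T0 → mem=2 r[T0]=2 [LOAD]
7. CAS T0 → mem=3 r[T0]=2 [OK]
8. LOAD T0 → mem=3 r[T0]=3 [LOAD]
9. CAS T1 → mem=3 r[T1]=2 [RETRY]
10. CAS T0 → mem=4 r[T0]=3 [OK]
11. LOAD T0 → mem=4 r[T0]=4 [LOAD]
12. CAS T0 → mem=5 r[T0]=4 [OK]
13. LOAD T0 → mem=5 r[T0]=5 [LOAD]
14. CAS T0 → mem=6 r[T0]=5 [OK]
Mismatch at 10.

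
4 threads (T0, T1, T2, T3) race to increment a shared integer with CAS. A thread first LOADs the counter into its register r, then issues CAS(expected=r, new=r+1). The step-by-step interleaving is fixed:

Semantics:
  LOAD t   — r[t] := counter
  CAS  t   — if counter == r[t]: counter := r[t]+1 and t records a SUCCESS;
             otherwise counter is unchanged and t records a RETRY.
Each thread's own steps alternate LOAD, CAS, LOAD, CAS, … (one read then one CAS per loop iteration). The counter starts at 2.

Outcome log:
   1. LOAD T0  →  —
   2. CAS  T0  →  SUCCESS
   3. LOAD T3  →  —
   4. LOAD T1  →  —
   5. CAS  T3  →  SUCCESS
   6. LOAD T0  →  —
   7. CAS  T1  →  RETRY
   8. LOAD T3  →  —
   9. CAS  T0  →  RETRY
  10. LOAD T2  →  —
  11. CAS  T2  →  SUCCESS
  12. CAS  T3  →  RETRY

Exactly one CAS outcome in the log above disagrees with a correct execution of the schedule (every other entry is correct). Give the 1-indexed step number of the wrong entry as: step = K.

step = 9

Re-executing:
   1) LOAD T0:  M=2  r_T0=2
   2) CAS  T0:  M=3  r_T0=2 ✓
   3) LOAD T3:  M=3  r_T3=3
   4) LOAD T1:  M=3  r_T1=3
   5) CAS  T3:  M=4  r_T3=3 ✓
   6) LOAD T0:  M=4  r_T0=4
   7) CAS  T1:  M=4  r_T1=3 ✗
   8) LOAD T3:  M=4  r_T3=4
   9) CAS  T0:  M=5  r_T0=4 ✓
  10) LOAD T2:  M=5  r_T2=5
  11) CAS  T2:  M=6  r_T2=5 ✓
  12) CAS  T3:  M=6  r_T3=4 ✗
Log disagrees first at step 9.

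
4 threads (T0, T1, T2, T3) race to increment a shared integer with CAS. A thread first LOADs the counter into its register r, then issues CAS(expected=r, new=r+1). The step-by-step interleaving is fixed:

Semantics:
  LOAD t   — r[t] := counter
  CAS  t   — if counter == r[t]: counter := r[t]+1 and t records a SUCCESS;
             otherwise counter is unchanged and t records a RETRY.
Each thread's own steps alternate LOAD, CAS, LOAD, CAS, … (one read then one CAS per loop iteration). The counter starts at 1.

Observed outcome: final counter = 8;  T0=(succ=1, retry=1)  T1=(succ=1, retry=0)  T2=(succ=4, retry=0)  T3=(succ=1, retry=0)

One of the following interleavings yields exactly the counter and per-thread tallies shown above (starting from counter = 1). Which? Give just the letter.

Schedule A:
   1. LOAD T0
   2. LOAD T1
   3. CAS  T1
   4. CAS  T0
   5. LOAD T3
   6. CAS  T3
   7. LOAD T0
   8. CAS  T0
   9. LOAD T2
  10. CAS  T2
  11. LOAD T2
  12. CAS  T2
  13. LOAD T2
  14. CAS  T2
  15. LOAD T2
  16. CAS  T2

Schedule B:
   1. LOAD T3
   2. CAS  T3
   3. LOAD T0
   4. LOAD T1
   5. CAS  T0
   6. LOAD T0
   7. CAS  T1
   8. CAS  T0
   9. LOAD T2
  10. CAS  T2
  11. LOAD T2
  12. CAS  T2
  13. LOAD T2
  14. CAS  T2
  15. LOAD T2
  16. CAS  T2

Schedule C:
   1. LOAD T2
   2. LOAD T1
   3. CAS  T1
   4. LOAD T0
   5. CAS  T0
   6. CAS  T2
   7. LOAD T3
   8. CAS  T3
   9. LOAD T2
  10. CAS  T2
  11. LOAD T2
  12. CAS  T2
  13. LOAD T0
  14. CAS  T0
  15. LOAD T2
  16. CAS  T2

A

Run A:
step 1: T0 LOAD ⇒ load; ctr=1 reg=1
step 2: T1 LOAD ⇒ load; ctr=1 reg=1
step 3: T1 CAS ⇒ ok; ctr=2 reg=1
step 4: T0 CAS ⇒ retry; ctr=2 reg=1
step 5: T3 LOAD ⇒ load; ctr=2 reg=2
step 6: T3 CAS ⇒ ok; ctr=3 reg=2
step 7: T0 LOAD ⇒ load; ctr=3 reg=3
step 8: T0 CAS ⇒ ok; ctr=4 reg=3
step 9: T2 LOAD ⇒ load; ctr=4 reg=4
step 10: T2 CAS ⇒ ok; ctr=5 reg=4
step 11: T2 LOAD ⇒ load; ctr=5 reg=5
step 12: T2 CAS ⇒ ok; ctr=6 reg=5
step 13: T2 LOAD ⇒ load; ctr=6 reg=6
step 14: T2 CAS ⇒ ok; ctr=7 reg=6
step 15: T2 LOAD ⇒ load; ctr=7 reg=7
step 16: T2 CAS ⇒ ok; ctr=8 reg=7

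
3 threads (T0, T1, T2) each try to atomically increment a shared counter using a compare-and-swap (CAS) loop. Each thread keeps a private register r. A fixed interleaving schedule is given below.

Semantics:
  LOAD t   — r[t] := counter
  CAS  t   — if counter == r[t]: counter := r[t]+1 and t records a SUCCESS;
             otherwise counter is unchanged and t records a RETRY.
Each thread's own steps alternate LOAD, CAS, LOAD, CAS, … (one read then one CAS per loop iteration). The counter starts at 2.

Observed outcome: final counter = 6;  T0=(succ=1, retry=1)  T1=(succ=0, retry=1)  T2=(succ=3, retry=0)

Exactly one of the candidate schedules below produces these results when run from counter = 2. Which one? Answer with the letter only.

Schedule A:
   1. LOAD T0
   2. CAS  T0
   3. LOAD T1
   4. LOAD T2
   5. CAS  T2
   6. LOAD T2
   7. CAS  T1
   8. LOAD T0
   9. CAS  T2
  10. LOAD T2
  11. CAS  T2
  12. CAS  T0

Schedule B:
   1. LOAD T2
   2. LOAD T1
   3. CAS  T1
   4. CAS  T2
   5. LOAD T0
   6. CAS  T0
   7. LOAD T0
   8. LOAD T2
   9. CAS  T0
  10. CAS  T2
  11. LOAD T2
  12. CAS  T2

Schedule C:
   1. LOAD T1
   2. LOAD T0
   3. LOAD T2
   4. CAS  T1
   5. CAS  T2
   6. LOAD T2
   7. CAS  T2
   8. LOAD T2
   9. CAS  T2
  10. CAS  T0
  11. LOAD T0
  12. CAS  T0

Run A:
1. LOAD T0 → mem=2 r[T0]=2 [LOAD]
2. CAS T0 → mem=3 r[T0]=2 [OK]
3. LOAD T1 → mem=3 r[T1]=3 [LOAD]
4. LOAD T2 → mem=3 r[T2]=3 [LOAD]
5. CAS T2 → mem=4 r[T2]=3 [OK]
6. LOAD T2 → mem=4 r[T2]=4 [LOAD]
7. CAS T1 → mem=4 r[T1]=3 [RETRY]
8. LOAD T0 → mem=4 r[T0]=4 [LOAD]
9. CAS T2 → mem=5 r[T2]=4 [OK]
10. LOAD T2 → mem=5 r[T2]=5 [LOAD]
11. CAS T2 → mem=6 r[T2]=5 [OK]
12. CAS T0 → mem=6 r[T0]=4 [RETRY]

A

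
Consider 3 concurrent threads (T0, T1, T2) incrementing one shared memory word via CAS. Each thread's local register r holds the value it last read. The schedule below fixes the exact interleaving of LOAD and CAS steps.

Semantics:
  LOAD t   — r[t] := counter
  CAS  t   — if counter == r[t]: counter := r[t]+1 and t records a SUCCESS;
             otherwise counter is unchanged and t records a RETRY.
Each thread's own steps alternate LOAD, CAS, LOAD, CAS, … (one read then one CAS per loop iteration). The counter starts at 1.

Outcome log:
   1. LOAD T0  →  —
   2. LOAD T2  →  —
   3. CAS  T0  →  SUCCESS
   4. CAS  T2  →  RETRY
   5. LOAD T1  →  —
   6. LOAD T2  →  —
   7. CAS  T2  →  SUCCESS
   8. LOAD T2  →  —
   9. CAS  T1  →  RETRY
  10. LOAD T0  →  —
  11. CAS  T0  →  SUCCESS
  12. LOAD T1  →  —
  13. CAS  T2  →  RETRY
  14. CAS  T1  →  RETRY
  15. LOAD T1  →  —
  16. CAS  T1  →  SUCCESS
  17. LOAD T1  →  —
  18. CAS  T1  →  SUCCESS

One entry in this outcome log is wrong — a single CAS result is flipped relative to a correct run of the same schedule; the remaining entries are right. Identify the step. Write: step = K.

step = 14

Reference trace:
T0 LOAD — after: cnt=1, r=1 — load
T2 LOAD — after: cnt=1, r=1 — load
T0 CAS — after: cnt=2, r=1 — ok
T2 CAS — after: cnt=2, r=1 — retry
T1 LOAD — after: cnt=2, r=2 — load
T2 LOAD — after: cnt=2, r=2 — load
T2 CAS — after: cnt=3, r=2 — ok
T2 LOAD — after: cnt=3, r=3 — load
T1 CAS — after: cnt=3, r=2 — retry
T0 LOAD — after: cnt=3, r=3 — load
T0 CAS — after: cnt=4, r=3 — ok
T1 LOAD — after: cnt=4, r=4 — load
T2 CAS — after: cnt=4, r=3 — retry
T1 CAS — after: cnt=5, r=4 — ok
T1 LOAD — after: cnt=5, r=5 — load
T1 CAS — after: cnt=6, r=5 — ok
T1 LOAD — after: cnt=6, r=6 — load
T1 CAS — after: cnt=7, r=6 — ok
Mismatch at 14.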